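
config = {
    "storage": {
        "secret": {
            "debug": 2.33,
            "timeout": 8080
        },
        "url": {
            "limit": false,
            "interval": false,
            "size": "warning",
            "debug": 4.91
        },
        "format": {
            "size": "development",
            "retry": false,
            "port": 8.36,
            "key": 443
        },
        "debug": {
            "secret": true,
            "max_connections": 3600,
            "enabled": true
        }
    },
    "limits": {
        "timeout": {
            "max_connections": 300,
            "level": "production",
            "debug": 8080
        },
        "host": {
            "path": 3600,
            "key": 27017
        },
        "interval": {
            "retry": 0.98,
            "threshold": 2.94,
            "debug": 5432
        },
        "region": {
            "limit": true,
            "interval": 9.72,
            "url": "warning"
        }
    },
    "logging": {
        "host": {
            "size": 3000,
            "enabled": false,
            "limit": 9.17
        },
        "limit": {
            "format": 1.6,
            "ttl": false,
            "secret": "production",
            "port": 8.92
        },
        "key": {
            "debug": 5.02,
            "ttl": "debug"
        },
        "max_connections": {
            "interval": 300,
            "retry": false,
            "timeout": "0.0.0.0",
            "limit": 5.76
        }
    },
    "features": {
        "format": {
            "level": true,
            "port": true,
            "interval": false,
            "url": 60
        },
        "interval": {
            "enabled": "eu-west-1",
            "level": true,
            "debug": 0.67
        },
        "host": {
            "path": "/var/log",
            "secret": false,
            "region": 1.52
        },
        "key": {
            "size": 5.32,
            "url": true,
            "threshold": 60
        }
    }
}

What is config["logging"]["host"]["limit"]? 9.17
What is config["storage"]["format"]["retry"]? False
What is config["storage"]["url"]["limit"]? False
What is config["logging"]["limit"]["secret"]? "production"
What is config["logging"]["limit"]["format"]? 1.6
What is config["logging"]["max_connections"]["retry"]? False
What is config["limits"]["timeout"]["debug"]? 8080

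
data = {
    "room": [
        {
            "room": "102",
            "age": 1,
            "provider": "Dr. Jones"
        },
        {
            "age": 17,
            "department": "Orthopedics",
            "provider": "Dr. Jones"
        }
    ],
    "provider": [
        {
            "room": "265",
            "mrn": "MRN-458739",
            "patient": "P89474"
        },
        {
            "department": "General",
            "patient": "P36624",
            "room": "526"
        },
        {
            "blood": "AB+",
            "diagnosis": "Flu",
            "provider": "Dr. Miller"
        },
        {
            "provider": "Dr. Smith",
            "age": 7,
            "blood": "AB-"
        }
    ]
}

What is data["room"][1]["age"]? 17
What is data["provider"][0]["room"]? "265"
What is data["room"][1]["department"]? "Orthopedics"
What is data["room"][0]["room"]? "102"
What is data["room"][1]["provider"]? "Dr. Jones"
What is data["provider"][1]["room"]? "526"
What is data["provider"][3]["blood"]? "AB-"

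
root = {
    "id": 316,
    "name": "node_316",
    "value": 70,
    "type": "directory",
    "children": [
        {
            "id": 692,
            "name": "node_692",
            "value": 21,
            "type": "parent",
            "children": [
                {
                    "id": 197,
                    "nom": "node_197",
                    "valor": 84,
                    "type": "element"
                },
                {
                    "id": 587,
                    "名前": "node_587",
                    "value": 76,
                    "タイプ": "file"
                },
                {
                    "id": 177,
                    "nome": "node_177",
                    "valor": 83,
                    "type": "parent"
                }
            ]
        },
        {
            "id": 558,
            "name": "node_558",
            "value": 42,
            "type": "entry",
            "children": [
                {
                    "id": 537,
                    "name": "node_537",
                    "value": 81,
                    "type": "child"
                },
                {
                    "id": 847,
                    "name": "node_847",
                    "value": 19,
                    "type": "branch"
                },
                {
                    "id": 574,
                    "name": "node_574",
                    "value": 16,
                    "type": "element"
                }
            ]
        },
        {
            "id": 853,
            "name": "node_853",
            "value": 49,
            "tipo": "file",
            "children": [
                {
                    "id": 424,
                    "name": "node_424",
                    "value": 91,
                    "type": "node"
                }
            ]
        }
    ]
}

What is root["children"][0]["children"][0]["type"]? "element"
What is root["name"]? "node_316"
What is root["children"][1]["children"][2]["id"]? 574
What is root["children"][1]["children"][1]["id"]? 847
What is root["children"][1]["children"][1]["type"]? "branch"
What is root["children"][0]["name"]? "node_692"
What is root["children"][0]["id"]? 692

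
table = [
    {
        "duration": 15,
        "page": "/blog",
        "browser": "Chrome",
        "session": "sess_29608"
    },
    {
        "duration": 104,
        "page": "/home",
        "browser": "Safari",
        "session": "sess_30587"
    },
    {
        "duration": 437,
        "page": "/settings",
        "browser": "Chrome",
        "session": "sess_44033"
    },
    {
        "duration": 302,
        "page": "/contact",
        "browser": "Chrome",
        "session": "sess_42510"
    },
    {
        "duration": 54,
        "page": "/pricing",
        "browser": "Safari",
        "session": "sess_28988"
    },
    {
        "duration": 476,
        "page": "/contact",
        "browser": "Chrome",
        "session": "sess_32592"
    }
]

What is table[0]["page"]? "/blog"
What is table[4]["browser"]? "Safari"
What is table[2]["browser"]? "Chrome"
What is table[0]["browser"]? "Chrome"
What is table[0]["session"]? "sess_29608"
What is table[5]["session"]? "sess_32592"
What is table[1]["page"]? "/home"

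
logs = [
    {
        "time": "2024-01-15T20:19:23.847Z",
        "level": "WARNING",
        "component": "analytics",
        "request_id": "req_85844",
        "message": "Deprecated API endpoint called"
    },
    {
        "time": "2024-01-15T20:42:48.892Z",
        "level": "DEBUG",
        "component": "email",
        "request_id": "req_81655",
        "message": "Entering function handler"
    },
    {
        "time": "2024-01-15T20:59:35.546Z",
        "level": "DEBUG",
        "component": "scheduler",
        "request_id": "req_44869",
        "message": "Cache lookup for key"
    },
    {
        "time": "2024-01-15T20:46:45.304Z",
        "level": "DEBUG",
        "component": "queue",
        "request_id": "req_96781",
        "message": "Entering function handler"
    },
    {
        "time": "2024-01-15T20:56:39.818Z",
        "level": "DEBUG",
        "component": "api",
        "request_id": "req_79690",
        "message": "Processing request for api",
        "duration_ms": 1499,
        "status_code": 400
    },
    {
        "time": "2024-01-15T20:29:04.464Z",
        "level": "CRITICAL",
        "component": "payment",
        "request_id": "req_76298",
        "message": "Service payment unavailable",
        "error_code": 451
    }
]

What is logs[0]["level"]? "WARNING"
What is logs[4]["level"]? "DEBUG"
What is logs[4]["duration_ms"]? 1499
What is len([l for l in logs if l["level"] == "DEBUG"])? 4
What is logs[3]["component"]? "queue"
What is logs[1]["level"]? "DEBUG"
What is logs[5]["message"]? "Service payment unavailable"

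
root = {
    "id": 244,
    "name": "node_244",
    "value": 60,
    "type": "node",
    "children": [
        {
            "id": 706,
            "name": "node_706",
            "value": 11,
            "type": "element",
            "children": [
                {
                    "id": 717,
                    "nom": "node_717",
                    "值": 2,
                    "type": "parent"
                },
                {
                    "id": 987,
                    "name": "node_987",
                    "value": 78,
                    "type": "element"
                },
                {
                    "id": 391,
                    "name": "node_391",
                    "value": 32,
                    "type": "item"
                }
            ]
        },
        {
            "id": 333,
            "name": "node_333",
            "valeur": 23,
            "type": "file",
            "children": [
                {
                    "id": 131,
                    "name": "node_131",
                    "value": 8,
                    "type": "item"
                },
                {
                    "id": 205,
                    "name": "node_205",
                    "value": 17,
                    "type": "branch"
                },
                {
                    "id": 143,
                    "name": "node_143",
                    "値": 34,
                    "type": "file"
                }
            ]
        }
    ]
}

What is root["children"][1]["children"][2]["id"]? 143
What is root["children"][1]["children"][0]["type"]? "item"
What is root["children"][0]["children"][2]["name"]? "node_391"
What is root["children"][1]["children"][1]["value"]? 17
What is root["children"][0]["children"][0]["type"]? "parent"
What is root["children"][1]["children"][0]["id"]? 131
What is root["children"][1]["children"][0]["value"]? 8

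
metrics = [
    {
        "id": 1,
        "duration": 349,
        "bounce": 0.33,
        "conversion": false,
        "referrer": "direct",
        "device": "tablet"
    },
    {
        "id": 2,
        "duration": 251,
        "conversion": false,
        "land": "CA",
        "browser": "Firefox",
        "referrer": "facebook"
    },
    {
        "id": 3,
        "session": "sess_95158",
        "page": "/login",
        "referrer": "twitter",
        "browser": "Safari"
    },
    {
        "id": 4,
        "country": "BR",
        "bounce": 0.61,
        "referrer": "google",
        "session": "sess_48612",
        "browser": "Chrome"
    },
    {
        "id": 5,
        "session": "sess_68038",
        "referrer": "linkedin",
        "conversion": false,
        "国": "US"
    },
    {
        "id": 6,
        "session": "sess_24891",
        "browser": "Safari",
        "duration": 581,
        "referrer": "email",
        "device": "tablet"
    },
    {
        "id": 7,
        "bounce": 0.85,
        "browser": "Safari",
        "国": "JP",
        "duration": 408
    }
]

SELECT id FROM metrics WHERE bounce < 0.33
[]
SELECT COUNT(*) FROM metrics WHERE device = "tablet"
2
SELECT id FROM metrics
[1, 2, 3, 4, 5, 6, 7]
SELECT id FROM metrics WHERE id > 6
[7]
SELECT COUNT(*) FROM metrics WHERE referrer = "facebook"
1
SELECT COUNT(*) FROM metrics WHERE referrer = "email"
1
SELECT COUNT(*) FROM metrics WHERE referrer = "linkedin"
1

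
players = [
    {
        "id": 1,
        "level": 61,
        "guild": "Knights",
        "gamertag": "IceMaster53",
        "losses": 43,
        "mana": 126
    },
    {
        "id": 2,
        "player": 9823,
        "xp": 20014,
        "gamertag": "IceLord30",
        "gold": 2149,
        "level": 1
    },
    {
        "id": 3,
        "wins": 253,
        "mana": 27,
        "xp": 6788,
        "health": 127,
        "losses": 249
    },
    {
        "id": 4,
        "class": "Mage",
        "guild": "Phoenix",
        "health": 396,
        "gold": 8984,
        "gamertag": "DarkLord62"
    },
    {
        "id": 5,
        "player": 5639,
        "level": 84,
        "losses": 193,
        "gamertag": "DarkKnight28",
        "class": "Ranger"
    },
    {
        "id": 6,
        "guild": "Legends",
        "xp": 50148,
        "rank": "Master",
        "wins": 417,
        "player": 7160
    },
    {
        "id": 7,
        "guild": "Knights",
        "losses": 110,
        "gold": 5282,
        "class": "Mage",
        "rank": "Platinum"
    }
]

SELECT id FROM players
[1, 2, 3, 4, 5, 6, 7]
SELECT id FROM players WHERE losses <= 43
[1]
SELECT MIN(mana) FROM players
27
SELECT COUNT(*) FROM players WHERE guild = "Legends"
1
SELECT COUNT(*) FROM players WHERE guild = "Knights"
2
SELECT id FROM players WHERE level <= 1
[2]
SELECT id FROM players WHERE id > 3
[4, 5, 6, 7]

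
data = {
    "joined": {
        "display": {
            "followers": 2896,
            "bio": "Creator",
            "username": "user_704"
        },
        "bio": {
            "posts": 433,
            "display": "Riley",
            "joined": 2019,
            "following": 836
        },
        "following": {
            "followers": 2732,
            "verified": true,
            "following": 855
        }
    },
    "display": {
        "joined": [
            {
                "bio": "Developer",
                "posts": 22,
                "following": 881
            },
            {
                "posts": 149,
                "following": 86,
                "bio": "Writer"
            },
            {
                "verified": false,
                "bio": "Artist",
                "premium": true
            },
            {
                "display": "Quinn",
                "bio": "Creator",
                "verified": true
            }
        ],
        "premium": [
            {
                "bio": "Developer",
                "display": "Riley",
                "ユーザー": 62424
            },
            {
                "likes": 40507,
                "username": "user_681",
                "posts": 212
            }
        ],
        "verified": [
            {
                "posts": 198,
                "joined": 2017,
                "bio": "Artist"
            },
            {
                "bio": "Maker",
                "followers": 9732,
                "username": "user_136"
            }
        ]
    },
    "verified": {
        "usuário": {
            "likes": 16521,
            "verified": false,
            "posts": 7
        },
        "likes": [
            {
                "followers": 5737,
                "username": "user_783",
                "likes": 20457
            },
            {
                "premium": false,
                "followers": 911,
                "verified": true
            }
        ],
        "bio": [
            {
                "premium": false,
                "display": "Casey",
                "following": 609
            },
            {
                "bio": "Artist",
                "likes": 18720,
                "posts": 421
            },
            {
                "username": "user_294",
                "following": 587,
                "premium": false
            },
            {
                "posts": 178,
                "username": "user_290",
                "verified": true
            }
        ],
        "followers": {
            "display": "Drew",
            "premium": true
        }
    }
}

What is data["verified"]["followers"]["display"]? "Drew"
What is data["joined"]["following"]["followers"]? 2732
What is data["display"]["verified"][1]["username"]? "user_136"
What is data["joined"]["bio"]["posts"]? 433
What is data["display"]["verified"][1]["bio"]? "Maker"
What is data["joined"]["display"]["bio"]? "Creator"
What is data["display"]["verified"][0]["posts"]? 198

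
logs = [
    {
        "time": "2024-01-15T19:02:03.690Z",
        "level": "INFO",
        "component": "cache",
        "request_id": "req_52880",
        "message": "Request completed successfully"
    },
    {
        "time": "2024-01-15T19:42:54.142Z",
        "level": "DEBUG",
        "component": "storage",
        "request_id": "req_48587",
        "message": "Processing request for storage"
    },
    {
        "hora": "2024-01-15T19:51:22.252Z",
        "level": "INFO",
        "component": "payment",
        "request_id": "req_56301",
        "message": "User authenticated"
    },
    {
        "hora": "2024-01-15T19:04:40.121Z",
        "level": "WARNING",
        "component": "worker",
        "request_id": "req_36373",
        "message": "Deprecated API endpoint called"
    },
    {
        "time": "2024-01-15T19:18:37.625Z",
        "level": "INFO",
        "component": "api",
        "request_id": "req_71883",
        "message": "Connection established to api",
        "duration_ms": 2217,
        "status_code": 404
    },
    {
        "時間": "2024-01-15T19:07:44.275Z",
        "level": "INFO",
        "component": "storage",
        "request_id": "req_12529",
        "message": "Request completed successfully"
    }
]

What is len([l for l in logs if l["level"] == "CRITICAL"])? 0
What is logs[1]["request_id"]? "req_48587"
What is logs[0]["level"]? "INFO"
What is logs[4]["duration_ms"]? 2217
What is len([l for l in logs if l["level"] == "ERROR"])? 0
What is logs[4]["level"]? "INFO"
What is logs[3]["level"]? "WARNING"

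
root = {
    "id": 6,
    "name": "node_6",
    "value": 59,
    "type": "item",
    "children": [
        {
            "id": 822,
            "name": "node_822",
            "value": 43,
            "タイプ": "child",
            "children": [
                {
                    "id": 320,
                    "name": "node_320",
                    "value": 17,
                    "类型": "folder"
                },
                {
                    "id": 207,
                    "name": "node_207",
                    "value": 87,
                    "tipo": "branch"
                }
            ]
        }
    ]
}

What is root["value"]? 59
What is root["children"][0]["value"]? 43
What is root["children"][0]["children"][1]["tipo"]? "branch"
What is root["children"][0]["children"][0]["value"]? 17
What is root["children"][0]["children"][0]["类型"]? "folder"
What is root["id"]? 6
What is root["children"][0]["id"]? 822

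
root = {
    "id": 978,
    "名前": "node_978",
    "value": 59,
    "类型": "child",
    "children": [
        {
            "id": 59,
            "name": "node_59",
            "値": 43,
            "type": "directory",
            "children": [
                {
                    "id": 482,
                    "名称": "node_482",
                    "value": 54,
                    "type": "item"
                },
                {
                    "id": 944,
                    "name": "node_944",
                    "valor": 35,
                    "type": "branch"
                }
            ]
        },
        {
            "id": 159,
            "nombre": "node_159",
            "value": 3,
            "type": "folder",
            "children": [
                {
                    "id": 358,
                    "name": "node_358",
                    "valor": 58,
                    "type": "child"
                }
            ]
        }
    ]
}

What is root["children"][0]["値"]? 43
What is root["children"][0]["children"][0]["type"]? "item"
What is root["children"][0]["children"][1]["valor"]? 35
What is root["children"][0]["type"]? "directory"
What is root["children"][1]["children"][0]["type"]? "child"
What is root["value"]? 59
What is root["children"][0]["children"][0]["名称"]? "node_482"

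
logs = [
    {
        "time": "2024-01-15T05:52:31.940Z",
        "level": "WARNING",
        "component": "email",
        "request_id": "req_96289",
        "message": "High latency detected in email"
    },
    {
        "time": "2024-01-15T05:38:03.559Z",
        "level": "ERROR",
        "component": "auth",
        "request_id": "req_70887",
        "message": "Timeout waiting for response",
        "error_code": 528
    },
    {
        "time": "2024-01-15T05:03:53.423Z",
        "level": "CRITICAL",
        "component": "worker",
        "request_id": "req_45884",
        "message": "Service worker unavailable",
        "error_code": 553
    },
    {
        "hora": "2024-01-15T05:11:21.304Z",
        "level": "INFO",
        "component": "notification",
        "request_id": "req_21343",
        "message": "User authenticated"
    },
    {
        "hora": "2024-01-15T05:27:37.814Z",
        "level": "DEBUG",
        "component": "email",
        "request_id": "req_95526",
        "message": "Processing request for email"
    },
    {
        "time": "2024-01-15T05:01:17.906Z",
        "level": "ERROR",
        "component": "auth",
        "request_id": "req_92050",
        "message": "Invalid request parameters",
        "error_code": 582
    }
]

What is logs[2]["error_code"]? 553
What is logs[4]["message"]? "Processing request for email"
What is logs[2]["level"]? "CRITICAL"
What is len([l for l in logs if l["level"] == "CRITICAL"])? 1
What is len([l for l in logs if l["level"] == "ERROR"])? 2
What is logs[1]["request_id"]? "req_70887"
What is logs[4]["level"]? "DEBUG"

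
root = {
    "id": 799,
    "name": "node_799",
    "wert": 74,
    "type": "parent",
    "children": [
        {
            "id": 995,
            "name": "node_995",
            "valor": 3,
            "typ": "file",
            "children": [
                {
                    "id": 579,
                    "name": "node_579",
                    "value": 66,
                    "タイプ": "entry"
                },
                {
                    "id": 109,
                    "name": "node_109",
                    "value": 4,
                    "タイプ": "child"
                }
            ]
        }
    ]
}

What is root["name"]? "node_799"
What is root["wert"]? 74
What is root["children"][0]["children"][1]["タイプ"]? "child"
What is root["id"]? 799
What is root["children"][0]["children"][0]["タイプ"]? "entry"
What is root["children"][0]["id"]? 995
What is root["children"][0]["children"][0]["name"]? "node_579"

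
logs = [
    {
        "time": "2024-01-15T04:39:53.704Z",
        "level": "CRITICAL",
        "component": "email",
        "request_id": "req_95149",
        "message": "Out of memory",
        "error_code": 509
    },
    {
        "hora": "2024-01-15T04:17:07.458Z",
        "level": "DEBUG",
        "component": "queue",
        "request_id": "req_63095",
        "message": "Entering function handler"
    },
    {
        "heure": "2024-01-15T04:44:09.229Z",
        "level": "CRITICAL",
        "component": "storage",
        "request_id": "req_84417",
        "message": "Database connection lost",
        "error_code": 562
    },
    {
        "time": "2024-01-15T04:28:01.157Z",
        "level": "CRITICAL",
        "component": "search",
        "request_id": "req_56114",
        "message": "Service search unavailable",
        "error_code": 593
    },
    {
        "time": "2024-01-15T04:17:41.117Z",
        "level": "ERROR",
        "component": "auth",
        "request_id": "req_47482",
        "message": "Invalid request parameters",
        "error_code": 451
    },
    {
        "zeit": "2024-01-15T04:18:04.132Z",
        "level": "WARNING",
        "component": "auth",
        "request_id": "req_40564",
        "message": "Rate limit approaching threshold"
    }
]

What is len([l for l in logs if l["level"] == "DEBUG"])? 1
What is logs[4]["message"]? "Invalid request parameters"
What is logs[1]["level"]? "DEBUG"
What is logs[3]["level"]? "CRITICAL"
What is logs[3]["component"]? "search"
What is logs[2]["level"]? "CRITICAL"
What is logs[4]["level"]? "ERROR"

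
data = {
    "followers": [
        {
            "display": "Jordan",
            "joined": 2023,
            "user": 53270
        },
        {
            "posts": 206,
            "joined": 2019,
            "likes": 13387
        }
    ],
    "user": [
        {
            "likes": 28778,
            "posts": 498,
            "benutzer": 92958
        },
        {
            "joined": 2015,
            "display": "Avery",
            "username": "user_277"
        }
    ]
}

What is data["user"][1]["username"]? "user_277"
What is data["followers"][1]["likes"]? 13387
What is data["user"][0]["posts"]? 498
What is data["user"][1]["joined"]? 2015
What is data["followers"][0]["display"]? "Jordan"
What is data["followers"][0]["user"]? 53270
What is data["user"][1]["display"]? "Avery"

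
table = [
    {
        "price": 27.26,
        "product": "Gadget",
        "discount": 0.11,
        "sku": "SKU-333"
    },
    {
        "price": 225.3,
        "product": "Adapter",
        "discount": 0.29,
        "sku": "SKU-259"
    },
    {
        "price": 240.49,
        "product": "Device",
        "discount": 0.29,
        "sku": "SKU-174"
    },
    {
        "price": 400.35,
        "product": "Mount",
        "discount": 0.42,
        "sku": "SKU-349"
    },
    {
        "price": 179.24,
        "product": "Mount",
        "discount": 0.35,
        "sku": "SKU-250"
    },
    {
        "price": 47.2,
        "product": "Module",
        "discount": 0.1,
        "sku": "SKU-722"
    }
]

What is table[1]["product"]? "Adapter"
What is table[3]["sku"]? "SKU-349"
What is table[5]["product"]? "Module"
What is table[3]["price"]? 400.35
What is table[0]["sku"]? "SKU-333"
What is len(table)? 6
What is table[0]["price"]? 27.26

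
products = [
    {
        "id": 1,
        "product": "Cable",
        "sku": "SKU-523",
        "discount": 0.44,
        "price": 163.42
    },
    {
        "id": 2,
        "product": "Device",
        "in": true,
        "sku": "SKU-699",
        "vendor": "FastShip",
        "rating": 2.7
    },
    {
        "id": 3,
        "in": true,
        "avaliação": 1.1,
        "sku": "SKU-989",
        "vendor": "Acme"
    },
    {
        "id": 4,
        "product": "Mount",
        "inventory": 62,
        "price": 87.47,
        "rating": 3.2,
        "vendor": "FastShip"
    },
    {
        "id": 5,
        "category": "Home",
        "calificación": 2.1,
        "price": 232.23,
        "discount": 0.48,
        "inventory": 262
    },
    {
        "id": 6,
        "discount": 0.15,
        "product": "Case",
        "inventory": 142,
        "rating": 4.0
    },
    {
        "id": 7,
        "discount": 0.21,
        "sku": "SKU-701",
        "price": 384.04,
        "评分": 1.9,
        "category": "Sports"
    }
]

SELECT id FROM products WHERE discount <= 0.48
[1, 5, 6, 7]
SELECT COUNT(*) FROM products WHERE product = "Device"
1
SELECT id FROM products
[1, 2, 3, 4, 5, 6, 7]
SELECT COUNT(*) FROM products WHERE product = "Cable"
1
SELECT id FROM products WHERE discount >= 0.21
[1, 5, 7]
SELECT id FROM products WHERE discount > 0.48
[]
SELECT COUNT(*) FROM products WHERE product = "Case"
1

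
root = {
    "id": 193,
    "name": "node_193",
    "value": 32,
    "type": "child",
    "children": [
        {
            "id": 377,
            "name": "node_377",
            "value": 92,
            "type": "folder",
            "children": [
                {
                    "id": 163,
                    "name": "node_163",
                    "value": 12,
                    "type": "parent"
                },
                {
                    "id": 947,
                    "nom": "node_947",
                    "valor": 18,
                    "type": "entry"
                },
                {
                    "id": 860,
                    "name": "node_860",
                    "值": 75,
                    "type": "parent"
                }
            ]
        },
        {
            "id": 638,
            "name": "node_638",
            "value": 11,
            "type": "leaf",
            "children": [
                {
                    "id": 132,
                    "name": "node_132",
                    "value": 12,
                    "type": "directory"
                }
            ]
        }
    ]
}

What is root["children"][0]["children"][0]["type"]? "parent"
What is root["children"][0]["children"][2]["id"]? 860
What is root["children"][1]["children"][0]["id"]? 132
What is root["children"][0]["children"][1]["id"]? 947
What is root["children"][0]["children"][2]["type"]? "parent"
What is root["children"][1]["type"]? "leaf"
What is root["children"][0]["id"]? 377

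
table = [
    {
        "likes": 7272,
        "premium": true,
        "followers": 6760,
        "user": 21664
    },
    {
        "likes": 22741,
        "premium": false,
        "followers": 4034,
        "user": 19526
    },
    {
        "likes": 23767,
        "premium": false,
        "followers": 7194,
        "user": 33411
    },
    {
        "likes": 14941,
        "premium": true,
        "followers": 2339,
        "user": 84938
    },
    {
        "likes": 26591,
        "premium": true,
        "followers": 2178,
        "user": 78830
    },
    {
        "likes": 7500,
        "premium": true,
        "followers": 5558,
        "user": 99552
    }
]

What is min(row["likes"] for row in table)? 7272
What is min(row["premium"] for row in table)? False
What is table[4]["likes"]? 26591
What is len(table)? 6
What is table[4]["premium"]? True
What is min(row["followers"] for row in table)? 2178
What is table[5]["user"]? 99552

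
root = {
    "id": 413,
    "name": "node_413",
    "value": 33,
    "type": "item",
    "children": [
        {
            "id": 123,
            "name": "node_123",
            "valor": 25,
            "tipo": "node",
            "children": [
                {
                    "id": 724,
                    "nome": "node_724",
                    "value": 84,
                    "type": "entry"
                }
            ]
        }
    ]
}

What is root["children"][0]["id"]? 123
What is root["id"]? 413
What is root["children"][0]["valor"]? 25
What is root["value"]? 33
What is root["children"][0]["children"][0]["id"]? 724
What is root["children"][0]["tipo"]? "node"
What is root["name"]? "node_413"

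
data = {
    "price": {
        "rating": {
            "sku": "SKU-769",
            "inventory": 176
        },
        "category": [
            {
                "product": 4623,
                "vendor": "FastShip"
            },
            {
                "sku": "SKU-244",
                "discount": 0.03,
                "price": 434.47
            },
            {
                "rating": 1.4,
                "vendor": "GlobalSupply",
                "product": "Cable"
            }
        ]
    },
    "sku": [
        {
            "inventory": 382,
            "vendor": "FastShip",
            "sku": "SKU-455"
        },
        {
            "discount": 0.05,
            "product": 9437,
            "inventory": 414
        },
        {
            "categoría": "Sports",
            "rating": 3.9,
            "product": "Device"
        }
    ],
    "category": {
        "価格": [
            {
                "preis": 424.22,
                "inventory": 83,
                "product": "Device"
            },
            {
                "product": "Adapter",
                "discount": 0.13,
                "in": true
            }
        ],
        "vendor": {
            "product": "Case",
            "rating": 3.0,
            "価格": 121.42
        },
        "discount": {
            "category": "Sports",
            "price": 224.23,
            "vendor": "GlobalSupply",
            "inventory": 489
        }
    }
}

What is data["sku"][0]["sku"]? "SKU-455"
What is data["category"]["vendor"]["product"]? "Case"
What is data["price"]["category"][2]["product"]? "Cable"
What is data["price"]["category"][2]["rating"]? 1.4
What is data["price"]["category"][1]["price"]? 434.47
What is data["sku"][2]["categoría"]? "Sports"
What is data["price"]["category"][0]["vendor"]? "FastShip"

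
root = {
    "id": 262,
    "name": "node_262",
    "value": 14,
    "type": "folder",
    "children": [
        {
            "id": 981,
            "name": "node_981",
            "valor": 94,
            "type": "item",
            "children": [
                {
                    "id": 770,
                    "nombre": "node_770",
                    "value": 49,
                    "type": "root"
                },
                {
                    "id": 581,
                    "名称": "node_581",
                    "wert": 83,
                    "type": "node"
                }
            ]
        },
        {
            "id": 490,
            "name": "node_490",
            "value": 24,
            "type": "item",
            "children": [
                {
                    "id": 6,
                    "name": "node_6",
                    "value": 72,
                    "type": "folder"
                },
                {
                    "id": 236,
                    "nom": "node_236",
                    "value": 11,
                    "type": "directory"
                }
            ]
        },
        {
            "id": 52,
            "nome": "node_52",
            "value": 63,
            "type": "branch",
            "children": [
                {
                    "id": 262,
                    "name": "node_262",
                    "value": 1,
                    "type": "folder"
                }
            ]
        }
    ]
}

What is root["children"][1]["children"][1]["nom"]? "node_236"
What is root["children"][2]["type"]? "branch"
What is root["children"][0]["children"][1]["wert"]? 83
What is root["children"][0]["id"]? 981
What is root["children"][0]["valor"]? 94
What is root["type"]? "folder"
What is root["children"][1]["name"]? "node_490"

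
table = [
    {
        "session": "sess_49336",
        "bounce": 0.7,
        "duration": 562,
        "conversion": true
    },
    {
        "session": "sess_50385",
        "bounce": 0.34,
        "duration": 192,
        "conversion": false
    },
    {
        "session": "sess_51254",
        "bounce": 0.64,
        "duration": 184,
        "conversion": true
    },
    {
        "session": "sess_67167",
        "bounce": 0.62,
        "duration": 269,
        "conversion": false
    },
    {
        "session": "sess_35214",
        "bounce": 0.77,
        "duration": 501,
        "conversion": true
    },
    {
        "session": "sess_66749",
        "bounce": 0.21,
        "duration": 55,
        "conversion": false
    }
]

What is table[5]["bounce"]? 0.21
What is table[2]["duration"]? 184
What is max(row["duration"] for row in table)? 562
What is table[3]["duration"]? 269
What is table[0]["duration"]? 562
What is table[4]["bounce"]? 0.77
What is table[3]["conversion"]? False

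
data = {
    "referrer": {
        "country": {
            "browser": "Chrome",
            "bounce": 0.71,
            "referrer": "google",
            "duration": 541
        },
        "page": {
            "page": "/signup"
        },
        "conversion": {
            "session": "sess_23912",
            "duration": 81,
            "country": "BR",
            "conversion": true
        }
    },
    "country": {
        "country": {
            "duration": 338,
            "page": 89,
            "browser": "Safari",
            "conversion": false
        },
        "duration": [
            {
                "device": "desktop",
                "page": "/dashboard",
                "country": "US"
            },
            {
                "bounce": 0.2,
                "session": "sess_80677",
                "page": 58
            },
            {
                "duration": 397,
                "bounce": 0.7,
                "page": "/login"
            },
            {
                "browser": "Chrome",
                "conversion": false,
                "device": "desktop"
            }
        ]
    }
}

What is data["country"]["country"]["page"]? 89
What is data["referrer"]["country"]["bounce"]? 0.71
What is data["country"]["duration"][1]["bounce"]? 0.2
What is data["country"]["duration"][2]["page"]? "/login"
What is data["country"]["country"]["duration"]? 338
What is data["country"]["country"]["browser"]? "Safari"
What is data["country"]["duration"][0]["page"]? "/dashboard"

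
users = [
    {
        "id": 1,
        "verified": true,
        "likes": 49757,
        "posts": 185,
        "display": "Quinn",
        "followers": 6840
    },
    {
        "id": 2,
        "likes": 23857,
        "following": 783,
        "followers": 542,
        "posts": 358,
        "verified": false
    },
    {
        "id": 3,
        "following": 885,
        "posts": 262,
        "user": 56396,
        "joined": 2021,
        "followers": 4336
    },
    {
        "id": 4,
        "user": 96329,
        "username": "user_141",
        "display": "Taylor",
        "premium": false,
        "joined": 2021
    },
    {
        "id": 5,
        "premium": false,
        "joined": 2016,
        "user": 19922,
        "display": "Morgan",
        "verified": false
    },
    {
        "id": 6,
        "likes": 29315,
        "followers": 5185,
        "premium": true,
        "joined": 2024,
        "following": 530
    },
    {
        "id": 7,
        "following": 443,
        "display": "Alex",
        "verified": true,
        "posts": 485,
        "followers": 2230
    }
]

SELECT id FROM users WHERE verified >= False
[1, 2, 5, 7]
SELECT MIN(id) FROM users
1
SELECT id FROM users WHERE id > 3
[4, 5, 6, 7]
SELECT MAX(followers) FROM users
6840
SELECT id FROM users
[1, 2, 3, 4, 5, 6, 7]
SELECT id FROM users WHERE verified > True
[]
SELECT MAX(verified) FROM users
True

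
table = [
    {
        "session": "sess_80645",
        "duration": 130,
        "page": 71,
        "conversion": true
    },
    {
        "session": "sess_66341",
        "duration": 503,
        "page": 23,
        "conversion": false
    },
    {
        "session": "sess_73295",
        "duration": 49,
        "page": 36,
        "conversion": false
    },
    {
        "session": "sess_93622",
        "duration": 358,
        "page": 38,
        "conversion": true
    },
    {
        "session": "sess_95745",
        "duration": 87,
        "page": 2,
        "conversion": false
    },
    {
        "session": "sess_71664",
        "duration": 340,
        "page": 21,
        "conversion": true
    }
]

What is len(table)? 6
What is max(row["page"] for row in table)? 71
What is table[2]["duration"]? 49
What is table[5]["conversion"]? True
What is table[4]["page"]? 2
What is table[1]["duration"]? 503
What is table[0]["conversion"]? True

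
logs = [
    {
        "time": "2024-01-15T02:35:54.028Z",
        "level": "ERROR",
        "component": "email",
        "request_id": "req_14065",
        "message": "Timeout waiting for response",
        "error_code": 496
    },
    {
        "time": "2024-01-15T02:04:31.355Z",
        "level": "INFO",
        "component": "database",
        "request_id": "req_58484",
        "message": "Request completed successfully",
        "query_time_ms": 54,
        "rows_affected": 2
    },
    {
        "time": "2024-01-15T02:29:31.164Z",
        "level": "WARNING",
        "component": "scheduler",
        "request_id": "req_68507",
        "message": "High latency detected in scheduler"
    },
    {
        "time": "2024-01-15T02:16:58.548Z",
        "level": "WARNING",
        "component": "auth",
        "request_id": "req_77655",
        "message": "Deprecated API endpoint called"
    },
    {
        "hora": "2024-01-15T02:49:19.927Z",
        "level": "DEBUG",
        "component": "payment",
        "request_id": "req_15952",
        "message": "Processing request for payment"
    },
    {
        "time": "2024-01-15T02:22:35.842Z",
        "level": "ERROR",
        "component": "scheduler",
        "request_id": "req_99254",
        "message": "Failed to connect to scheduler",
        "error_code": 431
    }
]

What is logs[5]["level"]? "ERROR"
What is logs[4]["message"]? "Processing request for payment"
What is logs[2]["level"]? "WARNING"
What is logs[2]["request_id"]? "req_68507"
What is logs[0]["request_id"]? "req_14065"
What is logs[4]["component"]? "payment"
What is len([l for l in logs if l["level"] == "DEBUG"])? 1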